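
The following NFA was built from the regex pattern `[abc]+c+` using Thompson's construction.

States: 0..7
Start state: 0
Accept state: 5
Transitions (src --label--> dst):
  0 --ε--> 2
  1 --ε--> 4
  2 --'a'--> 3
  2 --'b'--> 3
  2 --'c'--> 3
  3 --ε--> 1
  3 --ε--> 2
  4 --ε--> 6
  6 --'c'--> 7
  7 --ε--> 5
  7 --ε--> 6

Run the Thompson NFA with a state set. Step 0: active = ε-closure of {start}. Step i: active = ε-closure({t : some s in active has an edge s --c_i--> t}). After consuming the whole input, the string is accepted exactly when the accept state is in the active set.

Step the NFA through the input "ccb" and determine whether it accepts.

Answer: REJECT

Derivation:
S₀ = ε-closure({0}) = {0,2}
'c' @ 1: {1,2,3,4,6}
'c' @ 2: {1,2,3,4,5,6,7}  [accepting]
'b' @ 3: {1,2,3,4,6}
end set {1,2,3,4,6} — state 5 not in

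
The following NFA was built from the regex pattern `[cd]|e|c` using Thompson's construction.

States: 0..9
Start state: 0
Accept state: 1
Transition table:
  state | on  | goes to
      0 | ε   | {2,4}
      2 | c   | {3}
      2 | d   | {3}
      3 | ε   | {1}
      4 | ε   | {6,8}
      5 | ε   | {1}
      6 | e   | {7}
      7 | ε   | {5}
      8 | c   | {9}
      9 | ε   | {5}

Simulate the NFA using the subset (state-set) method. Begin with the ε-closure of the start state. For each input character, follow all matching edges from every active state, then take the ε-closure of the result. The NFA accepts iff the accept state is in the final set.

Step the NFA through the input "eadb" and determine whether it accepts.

initial (ε-close {0}): {0,2,4,6,8}
'e' @ 1: {1,5,7}  (accept∈set)
'a' @ 2: {}  — dead — no transitions
rest 'db' ignored (set empty)
after full input: {}  (accept=1 not in)

Answer: REJECT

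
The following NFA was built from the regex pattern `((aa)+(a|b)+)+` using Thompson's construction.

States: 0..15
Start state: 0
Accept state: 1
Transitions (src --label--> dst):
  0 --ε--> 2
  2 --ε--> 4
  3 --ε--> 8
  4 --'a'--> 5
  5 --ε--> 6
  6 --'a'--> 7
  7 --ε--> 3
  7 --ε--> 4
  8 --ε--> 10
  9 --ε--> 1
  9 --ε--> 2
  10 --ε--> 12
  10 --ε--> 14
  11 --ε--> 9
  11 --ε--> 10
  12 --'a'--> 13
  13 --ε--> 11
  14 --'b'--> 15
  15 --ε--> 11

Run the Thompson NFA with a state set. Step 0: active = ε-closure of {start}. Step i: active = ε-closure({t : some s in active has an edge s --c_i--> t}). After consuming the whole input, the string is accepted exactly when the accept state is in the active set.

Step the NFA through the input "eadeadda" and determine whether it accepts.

S₀ = ε-closure({0}) = {0,2,4}
'e' @ 1: {}  — state set empty
rest 'adeadda' ignored (set empty)
after full input: {}  (accept=1 not in)

Answer: REJECT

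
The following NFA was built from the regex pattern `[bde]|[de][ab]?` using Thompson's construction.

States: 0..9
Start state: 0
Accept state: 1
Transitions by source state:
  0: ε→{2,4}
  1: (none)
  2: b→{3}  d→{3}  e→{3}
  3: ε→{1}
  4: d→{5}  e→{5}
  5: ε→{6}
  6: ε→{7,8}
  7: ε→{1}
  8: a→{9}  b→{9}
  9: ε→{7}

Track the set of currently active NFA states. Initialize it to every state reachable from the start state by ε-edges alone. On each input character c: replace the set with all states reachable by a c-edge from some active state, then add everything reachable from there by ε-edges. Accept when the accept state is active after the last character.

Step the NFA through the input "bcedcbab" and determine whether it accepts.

Answer: REJECT

Derivation:
start: ε-closure({0}) = {0,2,4}
'b' @ 1: {1,3}  (accept∈set)
'c' @ 2: {}  — state set empty
rest 'edcbab' ignored (set empty)
end set {} — state 1 not in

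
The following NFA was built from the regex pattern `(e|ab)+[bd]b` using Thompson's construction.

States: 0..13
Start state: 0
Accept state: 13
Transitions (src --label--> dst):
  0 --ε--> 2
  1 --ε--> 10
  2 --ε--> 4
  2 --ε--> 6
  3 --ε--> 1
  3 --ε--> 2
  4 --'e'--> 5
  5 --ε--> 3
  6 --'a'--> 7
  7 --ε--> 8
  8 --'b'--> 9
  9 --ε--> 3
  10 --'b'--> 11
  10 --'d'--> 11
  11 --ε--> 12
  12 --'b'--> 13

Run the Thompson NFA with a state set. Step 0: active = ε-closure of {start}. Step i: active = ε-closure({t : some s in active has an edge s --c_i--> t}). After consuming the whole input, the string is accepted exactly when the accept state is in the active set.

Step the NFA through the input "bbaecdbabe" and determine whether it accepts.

Answer: REJECT

Derivation:
start: ε-closure({0}) = {0,2,4,6}
'b' @ 1: {}  — state set empty
rest 'baecdbabe' ignored (set empty)
after full input: {}  (accept=13 not in)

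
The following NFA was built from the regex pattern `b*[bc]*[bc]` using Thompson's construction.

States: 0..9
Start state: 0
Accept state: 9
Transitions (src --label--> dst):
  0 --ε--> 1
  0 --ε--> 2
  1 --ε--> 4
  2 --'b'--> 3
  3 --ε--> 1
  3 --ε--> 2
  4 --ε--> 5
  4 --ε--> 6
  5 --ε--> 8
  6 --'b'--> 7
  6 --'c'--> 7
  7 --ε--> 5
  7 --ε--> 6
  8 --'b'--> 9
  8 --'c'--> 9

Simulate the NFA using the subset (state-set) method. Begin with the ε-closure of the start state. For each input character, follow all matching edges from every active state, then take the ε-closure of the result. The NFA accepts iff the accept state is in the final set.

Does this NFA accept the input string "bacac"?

Answer: REJECT

Steps:
initial (ε-close {0}): {0,1,2,4,5,6,8}
'b' @ 1: {1,2,3,4,5,6,7,8,9}  (accept∈set)
'a' @ 2: {}  — no active states
rest 'cac' ignored (set empty)
final: {}; accept 9 not in set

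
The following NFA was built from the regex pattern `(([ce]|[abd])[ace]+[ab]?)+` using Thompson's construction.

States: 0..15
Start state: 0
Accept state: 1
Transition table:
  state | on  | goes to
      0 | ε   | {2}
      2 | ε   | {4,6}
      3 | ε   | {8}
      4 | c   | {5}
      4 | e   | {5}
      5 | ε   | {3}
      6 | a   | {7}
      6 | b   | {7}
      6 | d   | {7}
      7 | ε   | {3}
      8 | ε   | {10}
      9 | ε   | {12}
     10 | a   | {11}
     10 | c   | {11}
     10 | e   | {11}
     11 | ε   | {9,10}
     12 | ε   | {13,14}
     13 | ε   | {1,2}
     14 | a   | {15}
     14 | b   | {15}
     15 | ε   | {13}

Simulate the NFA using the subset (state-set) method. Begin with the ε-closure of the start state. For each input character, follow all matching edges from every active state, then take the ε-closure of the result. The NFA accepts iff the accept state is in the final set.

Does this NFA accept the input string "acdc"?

Answer: ACCEPT

Derivation:
S₀ = ε-closure({0}) = {0,2,4,6}
'a' @ 1: {3,7,8,10}
'c' @ 2: {1,2,4,6,9,10,11,12,13,14}  (accept∈set)
'd' @ 3: {3,7,8,10}
'c' @ 4: {1,2,4,6,9,10,11,12,13,14}  (accept∈set)
end set {1,2,4,6,9,10,11,12,13,14} — state 1 in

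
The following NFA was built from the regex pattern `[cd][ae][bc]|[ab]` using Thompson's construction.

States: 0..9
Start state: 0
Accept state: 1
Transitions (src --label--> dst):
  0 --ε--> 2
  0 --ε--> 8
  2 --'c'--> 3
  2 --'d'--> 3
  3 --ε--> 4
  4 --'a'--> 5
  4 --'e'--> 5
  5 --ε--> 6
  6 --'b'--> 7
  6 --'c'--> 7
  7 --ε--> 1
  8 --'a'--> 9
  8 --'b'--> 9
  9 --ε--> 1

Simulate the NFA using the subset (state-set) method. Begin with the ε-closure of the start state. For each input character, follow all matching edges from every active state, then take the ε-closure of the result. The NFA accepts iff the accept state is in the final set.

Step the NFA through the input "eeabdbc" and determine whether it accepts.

initial (ε-close {0}): {0,2,8}
'e' @ 1: {}  — no active states
rest 'eabdbc' ignored (set empty)
final: {}; accept 1 not in set

Answer: REJECT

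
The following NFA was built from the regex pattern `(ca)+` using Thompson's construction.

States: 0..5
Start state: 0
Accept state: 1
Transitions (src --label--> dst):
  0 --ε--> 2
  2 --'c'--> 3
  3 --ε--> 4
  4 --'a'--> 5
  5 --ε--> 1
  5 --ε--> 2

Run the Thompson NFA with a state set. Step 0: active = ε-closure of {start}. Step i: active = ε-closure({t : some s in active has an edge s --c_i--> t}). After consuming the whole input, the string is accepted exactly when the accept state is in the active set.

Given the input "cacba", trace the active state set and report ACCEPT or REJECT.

initial (ε-close {0}): {0,2}
'c' @ 1: {3,4}
'a' @ 2: {1,2,5}  [accepting]
'c' @ 3: {3,4}
'b' @ 4: {}  — dead — no transitions
rest 'a' ignored (set empty)
after full input: {}  (accept=1 not in)

Answer: REJECT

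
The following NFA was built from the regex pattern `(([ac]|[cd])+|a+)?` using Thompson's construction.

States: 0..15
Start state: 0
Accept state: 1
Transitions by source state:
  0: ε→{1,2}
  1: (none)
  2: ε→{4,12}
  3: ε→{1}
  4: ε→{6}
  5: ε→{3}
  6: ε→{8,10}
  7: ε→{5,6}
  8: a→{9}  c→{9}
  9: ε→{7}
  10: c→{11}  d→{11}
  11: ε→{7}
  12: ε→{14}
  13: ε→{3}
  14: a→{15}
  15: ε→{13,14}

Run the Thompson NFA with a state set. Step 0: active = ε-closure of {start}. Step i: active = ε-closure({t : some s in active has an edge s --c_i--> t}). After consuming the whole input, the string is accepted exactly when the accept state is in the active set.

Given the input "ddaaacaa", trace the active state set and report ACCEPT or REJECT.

Answer: ACCEPT

Steps:
start: ε-closure({0}) = {0,1,2,4,6,8,10,12,14}
'd' @ 1: {1,3,5,6,7,8,10,11}  ✓accept
'd' @ 2: {1,3,5,6,7,8,10,11}  ✓accept
'a' @ 3: {1,3,5,6,7,8,9,10}  ✓accept
'a' @ 4: {1,3,5,6,7,8,9,10}  ✓accept
'a' @ 5: {1,3,5,6,7,8,9,10}  ✓accept
'c' @ 6: {1,3,5,6,7,8,9,10,11}  ✓accept
'a' @ 7: {1,3,5,6,7,8,9,10}  ✓accept
'a' @ 8: {1,3,5,6,7,8,9,10}  ✓accept
end set {1,3,5,6,7,8,9,10} — state 1 in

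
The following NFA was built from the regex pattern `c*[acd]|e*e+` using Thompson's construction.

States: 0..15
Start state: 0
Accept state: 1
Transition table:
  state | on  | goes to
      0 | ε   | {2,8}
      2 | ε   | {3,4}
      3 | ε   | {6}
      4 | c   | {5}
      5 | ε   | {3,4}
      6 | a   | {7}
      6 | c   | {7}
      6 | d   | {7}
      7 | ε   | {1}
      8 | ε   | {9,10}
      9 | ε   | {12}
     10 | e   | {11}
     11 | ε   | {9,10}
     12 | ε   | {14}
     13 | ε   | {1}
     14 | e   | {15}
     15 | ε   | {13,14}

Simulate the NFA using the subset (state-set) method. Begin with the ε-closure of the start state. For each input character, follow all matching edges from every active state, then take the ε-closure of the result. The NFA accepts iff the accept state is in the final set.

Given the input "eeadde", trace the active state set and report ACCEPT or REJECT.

Answer: REJECT

Trace:
start: ε-closure({0}) = {0,2,3,4,6,8,9,10,12,14}
'e' @ 1: {1,9,10,11,12,13,14,15}  (accept∈set)
'e' @ 2: {1,9,10,11,12,13,14,15}  (accept∈set)
'a' @ 3: {}  — state set empty
rest 'dde' ignored (set empty)
end set {} — state 1 not in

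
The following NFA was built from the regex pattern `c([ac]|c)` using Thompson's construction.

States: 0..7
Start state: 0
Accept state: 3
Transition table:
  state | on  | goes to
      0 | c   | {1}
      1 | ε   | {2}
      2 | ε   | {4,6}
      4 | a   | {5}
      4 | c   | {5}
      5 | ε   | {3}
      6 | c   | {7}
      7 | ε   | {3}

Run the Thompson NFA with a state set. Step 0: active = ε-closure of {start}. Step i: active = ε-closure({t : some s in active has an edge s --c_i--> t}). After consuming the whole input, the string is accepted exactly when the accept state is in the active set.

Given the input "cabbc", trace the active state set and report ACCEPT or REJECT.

start: ε-closure({0}) = {0}
'c' @ 1: {1,2,4,6}
'a' @ 2: {3,5}  ✓accept
'b' @ 3: {}  — state set empty
rest 'bc' ignored (set empty)
after full input: {}  (accept=3 not in)

Answer: REJECT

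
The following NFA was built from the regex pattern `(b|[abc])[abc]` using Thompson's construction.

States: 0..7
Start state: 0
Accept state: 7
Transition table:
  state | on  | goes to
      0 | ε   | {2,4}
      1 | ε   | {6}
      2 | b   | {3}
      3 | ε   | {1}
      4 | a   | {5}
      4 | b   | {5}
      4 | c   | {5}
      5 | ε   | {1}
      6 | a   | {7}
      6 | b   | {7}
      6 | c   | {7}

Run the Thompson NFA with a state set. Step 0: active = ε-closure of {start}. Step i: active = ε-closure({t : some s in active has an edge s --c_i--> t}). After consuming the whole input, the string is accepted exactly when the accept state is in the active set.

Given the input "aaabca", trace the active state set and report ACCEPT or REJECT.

Answer: REJECT

Derivation:
start: ε-closure({0}) = {0,2,4}
'a' @ 1: {1,5,6}
'a' @ 2: {7}  (accept∈set)
'a' @ 3: {}  — dead — no transitions
rest 'bca' ignored (set empty)
end set {} — state 7 not in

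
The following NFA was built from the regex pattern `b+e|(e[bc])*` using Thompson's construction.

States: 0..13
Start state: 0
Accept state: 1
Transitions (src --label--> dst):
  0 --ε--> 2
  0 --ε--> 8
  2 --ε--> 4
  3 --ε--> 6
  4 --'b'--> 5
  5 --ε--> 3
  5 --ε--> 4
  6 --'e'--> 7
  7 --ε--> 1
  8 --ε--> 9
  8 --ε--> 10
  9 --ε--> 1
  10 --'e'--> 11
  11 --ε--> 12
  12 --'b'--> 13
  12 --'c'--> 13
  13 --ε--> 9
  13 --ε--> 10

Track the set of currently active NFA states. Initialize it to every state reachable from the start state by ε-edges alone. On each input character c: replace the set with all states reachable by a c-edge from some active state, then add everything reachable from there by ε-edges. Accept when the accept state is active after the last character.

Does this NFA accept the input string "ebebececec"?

S₀ = ε-closure({0}) = {0,1,2,4,8,9,10}
'e' @ 1: {11,12}
'b' @ 2: {1,9,10,13}  (accept∈set)
'e' @ 3: {11,12}
'b' @ 4: {1,9,10,13}  (accept∈set)
'e' @ 5: {11,12}
'c' @ 6: {1,9,10,13}  (accept∈set)
'e' @ 7: {11,12}
'c' @ 8: {1,9,10,13}  (accept∈set)
'e' @ 9: {11,12}
'c' @ 10: {1,9,10,13}  (accept∈set)
after full input: {1,9,10,13}  (accept=1 in)

Answer: ACCEPT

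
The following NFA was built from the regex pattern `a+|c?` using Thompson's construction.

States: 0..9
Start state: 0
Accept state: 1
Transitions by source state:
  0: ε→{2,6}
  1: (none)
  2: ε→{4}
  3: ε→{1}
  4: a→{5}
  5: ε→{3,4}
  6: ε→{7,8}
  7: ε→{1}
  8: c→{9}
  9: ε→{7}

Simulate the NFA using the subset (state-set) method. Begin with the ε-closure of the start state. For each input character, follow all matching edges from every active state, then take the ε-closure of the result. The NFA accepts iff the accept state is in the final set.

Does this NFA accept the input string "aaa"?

start: ε-closure({0}) = {0,1,2,4,6,7,8}
'a' @ 1: {1,3,4,5}  ✓accept
'a' @ 2: {1,3,4,5}  ✓accept
'a' @ 3: {1,3,4,5}  ✓accept
after full input: {1,3,4,5}  (accept=1 in)

Answer: ACCEPT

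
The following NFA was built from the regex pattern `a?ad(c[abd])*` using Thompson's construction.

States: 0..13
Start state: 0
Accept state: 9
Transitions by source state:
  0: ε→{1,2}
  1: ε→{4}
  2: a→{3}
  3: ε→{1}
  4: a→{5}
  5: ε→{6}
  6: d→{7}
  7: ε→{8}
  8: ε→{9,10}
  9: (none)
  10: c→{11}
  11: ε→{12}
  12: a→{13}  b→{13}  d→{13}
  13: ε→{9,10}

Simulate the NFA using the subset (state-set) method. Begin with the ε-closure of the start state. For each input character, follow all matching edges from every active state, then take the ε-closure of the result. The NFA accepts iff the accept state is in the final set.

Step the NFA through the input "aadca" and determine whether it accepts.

Answer: ACCEPT

Steps:
start: ε-closure({0}) = {0,1,2,4}
'a' @ 1: {1,3,4,5,6}
'a' @ 2: {5,6}
'd' @ 3: {7,8,9,10}  ✓accept
'c' @ 4: {11,12}
'a' @ 5: {9,10,13}  ✓accept
final: {9,10,13}; accept 9 in set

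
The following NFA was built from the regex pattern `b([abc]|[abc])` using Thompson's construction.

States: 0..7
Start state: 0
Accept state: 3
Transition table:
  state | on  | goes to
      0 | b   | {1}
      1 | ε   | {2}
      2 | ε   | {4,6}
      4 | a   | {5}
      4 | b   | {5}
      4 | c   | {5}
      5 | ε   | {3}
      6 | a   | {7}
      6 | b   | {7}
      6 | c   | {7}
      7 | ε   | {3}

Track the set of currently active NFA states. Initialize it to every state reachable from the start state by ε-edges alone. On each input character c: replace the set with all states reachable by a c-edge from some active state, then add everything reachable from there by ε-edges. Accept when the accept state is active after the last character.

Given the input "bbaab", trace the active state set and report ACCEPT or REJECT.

initial (ε-close {0}): {0}
'b' @ 1: {1,2,4,6}
'b' @ 2: {3,5,7}  [accepting]
'a' @ 3: {}  — dead — no transitions
rest 'ab' ignored (set empty)
after full input: {}  (accept=3 not in)

Answer: REJECT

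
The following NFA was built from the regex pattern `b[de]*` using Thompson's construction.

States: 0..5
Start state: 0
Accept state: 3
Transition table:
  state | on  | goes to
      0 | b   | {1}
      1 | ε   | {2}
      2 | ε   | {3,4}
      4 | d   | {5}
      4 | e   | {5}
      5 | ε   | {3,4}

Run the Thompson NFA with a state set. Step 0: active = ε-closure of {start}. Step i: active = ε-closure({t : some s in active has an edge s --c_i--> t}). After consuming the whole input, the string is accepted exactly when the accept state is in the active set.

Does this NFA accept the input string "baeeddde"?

Answer: REJECT

Steps:
S₀ = ε-closure({0}) = {0}
'b' @ 1: {1,2,3,4}  ✓accept
'a' @ 2: {}  — state set empty
rest 'eeddde' ignored (set empty)
end set {} — state 3 not in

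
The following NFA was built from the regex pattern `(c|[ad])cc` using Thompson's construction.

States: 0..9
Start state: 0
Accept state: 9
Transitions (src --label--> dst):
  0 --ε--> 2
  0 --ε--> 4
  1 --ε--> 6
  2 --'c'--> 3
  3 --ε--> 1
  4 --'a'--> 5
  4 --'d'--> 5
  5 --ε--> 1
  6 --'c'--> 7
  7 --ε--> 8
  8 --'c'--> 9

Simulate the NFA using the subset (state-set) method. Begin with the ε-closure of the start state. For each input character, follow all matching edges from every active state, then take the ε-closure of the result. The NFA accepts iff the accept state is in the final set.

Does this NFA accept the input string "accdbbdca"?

Answer: REJECT

Derivation:
start: ε-closure({0}) = {0,2,4}
'a' @ 1: {1,5,6}
'c' @ 2: {7,8}
'c' @ 3: {9}  (accept∈set)
'd' @ 4: {}  — state set empty
rest 'bbdca' ignored (set empty)
after full input: {}  (accept=9 not in)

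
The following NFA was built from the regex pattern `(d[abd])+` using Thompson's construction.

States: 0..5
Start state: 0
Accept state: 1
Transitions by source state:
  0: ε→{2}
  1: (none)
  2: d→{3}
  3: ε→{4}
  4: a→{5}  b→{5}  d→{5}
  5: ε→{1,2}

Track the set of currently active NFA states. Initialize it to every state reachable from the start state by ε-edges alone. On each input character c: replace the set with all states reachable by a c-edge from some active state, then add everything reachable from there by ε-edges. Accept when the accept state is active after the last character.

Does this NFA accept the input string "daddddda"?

Answer: ACCEPT

Derivation:
S₀ = ε-closure({0}) = {0,2}
'd' @ 1: {3,4}
'a' @ 2: {1,2,5}  (accept∈set)
'd' @ 3: {3,4}
'd' @ 4: {1,2,5}  (accept∈set)
'd' @ 5: {3,4}
'd' @ 6: {1,2,5}  (accept∈set)
'd' @ 7: {3,4}
'a' @ 8: {1,2,5}  (accept∈set)
final: {1,2,5}; accept 1 in set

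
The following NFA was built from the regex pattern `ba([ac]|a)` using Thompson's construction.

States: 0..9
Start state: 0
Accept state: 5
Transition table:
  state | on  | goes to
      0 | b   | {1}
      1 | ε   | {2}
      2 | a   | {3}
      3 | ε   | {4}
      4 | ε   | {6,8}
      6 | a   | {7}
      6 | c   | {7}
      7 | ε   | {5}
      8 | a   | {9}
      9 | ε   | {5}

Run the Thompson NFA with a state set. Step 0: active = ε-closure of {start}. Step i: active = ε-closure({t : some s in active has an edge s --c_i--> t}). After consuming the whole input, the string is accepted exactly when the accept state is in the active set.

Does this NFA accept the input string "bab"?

Answer: REJECT

Trace:
initial (ε-close {0}): {0}
'b' @ 1: {1,2}
'a' @ 2: {3,4,6,8}
'b' @ 3: {}  — state set empty
final: {}; accept 5 not in set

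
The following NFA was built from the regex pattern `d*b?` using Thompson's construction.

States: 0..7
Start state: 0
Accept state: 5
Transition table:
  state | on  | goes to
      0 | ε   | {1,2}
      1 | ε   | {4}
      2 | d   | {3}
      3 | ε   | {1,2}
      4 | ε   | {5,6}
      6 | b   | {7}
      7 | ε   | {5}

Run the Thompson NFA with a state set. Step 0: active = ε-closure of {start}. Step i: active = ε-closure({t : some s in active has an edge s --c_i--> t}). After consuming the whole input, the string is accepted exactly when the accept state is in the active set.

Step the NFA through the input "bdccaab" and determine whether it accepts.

Answer: REJECT

Trace:
S₀ = ε-closure({0}) = {0,1,2,4,5,6}
'b' @ 1: {5,7}  (accept∈set)
'd' @ 2: {}  — dead — no transitions
rest 'ccaab' ignored (set empty)
end set {} — state 5 not in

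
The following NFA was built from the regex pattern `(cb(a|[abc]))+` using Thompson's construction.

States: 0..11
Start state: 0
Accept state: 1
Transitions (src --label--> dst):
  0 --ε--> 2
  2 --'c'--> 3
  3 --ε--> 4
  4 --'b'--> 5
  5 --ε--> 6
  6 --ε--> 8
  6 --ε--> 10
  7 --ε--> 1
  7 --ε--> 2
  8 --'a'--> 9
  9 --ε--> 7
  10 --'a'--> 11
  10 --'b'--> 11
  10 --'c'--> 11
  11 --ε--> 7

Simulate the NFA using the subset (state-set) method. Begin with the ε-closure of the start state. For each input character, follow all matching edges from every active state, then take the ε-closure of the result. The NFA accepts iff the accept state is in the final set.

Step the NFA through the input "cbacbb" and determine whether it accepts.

start: ε-closure({0}) = {0,2}
'c' @ 1: {3,4}
'b' @ 2: {5,6,8,10}
'a' @ 3: {1,2,7,9,11}  (accept∈set)
'c' @ 4: {3,4}
'b' @ 5: {5,6,8,10}
'b' @ 6: {1,2,7,11}  (accept∈set)
end set {1,2,7,11} — state 1 in

Answer: ACCEPT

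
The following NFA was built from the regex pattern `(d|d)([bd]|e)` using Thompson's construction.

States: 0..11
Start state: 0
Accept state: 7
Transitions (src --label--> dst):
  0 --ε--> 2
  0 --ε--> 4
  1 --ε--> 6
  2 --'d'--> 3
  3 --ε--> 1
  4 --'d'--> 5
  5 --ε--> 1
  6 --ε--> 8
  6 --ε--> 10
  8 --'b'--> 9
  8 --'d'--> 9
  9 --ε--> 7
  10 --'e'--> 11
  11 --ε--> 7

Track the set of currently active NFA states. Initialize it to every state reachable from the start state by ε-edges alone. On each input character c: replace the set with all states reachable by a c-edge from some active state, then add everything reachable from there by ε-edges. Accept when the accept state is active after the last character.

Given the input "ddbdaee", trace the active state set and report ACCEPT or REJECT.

Answer: REJECT

Trace:
S₀ = ε-closure({0}) = {0,2,4}
'd' @ 1: {1,3,5,6,8,10}
'd' @ 2: {7,9}  (accept∈set)
'b' @ 3: {}  — no active states
rest 'daee' ignored (set empty)
end set {} — state 7 not in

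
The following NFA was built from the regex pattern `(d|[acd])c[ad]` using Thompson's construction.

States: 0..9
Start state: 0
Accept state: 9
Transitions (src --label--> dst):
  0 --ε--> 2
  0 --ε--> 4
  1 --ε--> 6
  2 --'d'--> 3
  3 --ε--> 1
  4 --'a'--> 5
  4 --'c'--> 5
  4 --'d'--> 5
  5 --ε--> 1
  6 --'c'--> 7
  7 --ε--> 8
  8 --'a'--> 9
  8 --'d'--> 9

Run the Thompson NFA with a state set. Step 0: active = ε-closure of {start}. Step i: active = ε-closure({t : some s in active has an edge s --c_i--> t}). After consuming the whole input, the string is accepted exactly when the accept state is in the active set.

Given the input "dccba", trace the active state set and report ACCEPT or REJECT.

Answer: REJECT

Trace:
start: ε-closure({0}) = {0,2,4}
'd' @ 1: {1,3,5,6}
'c' @ 2: {7,8}
'c' @ 3: {}  — state set empty
rest 'ba' ignored (set empty)
final: {}; accept 9 not in set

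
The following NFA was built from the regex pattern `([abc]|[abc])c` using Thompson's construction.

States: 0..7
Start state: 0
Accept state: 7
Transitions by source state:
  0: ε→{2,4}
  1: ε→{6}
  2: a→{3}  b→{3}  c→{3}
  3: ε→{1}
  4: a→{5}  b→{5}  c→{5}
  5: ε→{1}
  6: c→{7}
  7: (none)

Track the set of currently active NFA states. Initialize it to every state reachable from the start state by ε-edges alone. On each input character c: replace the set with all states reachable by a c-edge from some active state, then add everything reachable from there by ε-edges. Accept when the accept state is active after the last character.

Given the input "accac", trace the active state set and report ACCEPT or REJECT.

Answer: REJECT

Steps:
start: ε-closure({0}) = {0,2,4}
'a' @ 1: {1,3,5,6}
'c' @ 2: {7}  (accept∈set)
'c' @ 3: {}  — no active states
rest 'ac' ignored (set empty)
end set {} — state 7 not in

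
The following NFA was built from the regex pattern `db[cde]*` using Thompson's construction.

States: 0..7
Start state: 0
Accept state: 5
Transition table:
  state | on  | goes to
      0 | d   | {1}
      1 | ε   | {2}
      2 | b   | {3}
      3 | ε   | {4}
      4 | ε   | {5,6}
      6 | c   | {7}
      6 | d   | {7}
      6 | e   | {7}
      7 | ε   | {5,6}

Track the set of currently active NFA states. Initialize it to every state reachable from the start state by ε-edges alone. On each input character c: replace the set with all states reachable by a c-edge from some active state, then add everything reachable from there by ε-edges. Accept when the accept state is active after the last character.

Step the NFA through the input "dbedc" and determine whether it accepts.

S₀ = ε-closure({0}) = {0}
'd' @ 1: {1,2}
'b' @ 2: {3,4,5,6}  [accepting]
'e' @ 3: {5,6,7}  [accepting]
'd' @ 4: {5,6,7}  [accepting]
'c' @ 5: {5,6,7}  [accepting]
end set {5,6,7} — state 5 in

Answer: ACCEPT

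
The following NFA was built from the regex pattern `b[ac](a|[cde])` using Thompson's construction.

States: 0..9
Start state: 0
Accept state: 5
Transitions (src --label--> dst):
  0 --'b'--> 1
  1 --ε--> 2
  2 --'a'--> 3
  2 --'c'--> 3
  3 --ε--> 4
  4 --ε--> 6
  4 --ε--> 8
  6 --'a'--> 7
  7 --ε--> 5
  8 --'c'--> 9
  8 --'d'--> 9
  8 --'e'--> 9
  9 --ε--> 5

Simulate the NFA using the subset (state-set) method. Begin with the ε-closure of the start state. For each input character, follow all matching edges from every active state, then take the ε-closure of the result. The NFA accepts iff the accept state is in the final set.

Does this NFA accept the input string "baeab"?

Answer: REJECT

Steps:
start: ε-closure({0}) = {0}
'b' @ 1: {1,2}
'a' @ 2: {3,4,6,8}
'e' @ 3: {5,9}  [accepting]
'a' @ 4: {}  — state set empty
rest 'b' ignored (set empty)
end set {} — state 5 not in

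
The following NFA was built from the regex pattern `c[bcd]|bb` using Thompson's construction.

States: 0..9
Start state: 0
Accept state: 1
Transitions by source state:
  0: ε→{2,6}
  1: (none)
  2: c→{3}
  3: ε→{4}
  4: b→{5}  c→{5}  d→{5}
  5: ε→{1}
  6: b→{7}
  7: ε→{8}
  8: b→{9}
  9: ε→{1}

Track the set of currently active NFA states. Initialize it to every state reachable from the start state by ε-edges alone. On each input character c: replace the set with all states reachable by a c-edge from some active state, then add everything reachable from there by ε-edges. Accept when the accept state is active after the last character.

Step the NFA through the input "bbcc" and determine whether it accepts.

S₀ = ε-closure({0}) = {0,2,6}
'b' @ 1: {7,8}
'b' @ 2: {1,9}  [accepting]
'c' @ 3: {}  — dead — no transitions
rest 'c' ignored (set empty)
final: {}; accept 1 not in set

Answer: REJECT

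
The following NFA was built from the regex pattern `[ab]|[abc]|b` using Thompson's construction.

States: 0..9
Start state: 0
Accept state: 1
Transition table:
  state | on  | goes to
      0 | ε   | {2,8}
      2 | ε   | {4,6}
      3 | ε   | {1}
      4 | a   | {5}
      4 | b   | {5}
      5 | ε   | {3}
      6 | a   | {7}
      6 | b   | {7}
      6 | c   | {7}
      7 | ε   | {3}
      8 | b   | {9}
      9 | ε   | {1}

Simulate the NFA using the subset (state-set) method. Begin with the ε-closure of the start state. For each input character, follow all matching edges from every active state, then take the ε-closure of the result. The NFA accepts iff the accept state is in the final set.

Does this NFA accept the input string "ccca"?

Answer: REJECT

Steps:
start: ε-closure({0}) = {0,2,4,6,8}
'c' @ 1: {1,3,7}  (accept∈set)
'c' @ 2: {}  — dead — no transitions
rest 'ca' ignored (set empty)
end set {} — state 1 not in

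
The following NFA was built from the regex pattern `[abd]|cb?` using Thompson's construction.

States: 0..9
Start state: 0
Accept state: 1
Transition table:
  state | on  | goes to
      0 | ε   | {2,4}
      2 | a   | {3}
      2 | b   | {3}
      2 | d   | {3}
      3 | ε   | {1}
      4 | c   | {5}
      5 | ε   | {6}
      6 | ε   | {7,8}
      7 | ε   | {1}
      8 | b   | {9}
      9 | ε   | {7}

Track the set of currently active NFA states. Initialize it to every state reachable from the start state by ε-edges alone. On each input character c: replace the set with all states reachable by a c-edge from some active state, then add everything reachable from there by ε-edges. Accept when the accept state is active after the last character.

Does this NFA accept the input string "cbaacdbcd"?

Answer: REJECT

Steps:
start: ε-closure({0}) = {0,2,4}
'c' @ 1: {1,5,6,7,8}  [accepting]
'b' @ 2: {1,7,9}  [accepting]
'a' @ 3: {}  — state set empty
rest 'acdbcd' ignored (set empty)
final: {}; accept 1 not in set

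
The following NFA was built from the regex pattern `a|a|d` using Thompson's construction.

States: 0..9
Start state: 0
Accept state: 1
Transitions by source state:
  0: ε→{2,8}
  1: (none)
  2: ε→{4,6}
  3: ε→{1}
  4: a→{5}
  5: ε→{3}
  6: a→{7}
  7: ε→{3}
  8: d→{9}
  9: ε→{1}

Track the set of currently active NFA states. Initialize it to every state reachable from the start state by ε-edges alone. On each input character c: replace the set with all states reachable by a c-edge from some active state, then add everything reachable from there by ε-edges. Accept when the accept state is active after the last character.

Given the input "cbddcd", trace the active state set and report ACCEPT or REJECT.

Answer: REJECT

Derivation:
S₀ = ε-closure({0}) = {0,2,4,6,8}
'c' @ 1: {}  — dead — no transitions
rest 'bddcd' ignored (set empty)
after full input: {}  (accept=1 not in)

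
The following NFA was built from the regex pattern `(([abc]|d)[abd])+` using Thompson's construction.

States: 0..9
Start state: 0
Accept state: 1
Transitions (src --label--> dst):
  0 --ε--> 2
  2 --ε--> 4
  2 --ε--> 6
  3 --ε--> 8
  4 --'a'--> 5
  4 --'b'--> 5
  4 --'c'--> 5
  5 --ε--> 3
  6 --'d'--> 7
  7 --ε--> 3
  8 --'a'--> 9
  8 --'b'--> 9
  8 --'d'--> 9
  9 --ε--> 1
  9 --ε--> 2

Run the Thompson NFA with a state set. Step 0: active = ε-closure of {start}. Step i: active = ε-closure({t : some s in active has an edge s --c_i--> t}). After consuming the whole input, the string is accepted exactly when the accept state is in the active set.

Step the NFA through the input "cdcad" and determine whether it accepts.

start: ε-closure({0}) = {0,2,4,6}
'c' @ 1: {3,5,8}
'd' @ 2: {1,2,4,6,9}  ✓accept
'c' @ 3: {3,5,8}
'a' @ 4: {1,2,4,6,9}  ✓accept
'd' @ 5: {3,7,8}
final: {3,7,8}; accept 1 not in set

Answer: REJECT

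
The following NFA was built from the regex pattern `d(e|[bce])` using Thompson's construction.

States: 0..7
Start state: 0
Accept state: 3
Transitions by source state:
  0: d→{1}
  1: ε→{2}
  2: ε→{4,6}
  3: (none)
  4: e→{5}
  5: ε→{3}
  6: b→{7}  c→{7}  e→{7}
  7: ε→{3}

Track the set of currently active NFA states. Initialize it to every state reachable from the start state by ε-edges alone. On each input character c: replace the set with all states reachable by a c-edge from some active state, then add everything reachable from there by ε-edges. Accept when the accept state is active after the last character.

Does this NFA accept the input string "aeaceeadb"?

Answer: REJECT

Steps:
start: ε-closure({0}) = {0}
'a' @ 1: {}  — no active states
rest 'eaceeadb' ignored (set empty)
final: {}; accept 3 not in set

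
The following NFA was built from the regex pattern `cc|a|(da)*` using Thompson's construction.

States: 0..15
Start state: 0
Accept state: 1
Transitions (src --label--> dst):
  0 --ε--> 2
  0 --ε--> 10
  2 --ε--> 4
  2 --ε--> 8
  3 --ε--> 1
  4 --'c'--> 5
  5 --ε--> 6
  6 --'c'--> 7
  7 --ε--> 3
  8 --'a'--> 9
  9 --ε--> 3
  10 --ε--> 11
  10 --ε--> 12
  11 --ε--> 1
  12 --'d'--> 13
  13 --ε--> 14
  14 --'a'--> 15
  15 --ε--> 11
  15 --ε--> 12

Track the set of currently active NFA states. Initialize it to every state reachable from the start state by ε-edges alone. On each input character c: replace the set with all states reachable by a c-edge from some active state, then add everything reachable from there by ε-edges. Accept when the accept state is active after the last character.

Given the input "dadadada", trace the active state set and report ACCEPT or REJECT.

start: ε-closure({0}) = {0,1,2,4,8,10,11,12}
'd' @ 1: {13,14}
'a' @ 2: {1,11,12,15}  (accept∈set)
'd' @ 3: {13,14}
'a' @ 4: {1,11,12,15}  (accept∈set)
'd' @ 5: {13,14}
'a' @ 6: {1,11,12,15}  (accept∈set)
'd' @ 7: {13,14}
'a' @ 8: {1,11,12,15}  (accept∈set)
after full input: {1,11,12,15}  (accept=1 in)

Answer: ACCEPT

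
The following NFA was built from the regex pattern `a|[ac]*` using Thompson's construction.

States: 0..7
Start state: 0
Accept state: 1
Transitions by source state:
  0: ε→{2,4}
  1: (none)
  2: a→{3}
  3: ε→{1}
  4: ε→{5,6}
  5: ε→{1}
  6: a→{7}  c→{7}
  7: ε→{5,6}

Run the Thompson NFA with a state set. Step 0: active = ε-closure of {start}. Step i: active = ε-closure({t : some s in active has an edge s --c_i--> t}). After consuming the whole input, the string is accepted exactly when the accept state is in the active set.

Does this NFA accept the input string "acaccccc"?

start: ε-closure({0}) = {0,1,2,4,5,6}
'a' @ 1: {1,3,5,6,7}  [accepting]
'c' @ 2: {1,5,6,7}  [accepting]
'a' @ 3: {1,5,6,7}  [accepting]
'c' @ 4: {1,5,6,7}  [accepting]
'c' @ 5: {1,5,6,7}  [accepting]
'c' @ 6: {1,5,6,7}  [accepting]
'c' @ 7: {1,5,6,7}  [accepting]
'c' @ 8: {1,5,6,7}  [accepting]
end set {1,5,6,7} — state 1 in

Answer: ACCEPT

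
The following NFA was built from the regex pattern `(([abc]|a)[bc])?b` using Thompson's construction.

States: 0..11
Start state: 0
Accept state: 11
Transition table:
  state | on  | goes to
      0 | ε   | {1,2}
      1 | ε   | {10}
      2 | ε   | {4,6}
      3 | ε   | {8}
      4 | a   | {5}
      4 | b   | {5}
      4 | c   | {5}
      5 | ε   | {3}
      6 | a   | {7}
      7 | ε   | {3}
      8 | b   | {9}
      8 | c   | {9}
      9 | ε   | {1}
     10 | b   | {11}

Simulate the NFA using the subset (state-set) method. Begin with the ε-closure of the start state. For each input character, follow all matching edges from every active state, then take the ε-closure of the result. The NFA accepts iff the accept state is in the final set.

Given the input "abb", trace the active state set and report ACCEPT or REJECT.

initial (ε-close {0}): {0,1,2,4,6,10}
'a' @ 1: {3,5,7,8}
'b' @ 2: {1,9,10}
'b' @ 3: {11}  (accept∈set)
end set {11} — state 11 in

Answer: ACCEPT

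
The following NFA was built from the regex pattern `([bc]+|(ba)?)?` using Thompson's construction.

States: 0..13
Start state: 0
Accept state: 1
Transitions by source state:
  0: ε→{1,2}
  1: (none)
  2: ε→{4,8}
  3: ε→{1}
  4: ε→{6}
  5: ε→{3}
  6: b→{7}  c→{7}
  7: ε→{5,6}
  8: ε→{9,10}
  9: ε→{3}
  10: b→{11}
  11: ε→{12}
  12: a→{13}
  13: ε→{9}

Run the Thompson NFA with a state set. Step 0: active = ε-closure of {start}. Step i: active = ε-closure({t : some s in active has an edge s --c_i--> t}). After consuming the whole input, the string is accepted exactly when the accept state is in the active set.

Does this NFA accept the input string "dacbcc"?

start: ε-closure({0}) = {0,1,2,3,4,6,8,9,10}
'd' @ 1: {}  — state set empty
rest 'acbcc' ignored (set empty)
final: {}; accept 1 not in set

Answer: REJECT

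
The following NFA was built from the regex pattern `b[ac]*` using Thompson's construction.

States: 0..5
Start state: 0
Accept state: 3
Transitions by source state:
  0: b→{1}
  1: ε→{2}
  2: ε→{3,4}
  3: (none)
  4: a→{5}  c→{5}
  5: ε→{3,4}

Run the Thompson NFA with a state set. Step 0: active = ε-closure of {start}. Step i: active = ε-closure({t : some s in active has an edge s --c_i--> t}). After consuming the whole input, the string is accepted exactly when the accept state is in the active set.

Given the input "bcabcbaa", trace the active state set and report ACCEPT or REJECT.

Answer: REJECT

Steps:
S₀ = ε-closure({0}) = {0}
'b' @ 1: {1,2,3,4}  (accept∈set)
'c' @ 2: {3,4,5}  (accept∈set)
'a' @ 3: {3,4,5}  (accept∈set)
'b' @ 4: {}  — no active states
rest 'cbaa' ignored (set empty)
end set {} — state 3 not in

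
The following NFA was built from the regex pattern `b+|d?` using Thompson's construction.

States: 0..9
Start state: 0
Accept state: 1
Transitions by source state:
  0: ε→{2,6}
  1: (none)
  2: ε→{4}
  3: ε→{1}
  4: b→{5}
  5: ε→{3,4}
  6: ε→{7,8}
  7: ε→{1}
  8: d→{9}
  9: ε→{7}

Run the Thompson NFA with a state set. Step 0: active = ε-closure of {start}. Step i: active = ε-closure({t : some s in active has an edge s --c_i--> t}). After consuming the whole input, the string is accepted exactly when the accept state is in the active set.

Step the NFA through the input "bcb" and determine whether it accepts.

Answer: REJECT

Derivation:
start: ε-closure({0}) = {0,1,2,4,6,7,8}
'b' @ 1: {1,3,4,5}  (accept∈set)
'c' @ 2: {}  — state set empty
rest 'b' ignored (set empty)
end set {} — state 1 not in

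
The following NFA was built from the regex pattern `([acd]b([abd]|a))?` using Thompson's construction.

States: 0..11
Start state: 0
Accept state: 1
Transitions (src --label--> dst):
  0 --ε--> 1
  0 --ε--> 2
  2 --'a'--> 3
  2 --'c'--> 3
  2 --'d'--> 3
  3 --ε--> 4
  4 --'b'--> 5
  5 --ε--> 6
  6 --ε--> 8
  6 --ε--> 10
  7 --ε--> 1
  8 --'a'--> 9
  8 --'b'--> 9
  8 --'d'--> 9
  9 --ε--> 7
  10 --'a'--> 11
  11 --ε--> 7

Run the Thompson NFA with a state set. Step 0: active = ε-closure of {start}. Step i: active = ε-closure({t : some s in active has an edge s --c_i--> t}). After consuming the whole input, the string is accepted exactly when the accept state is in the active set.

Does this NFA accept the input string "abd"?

start: ε-closure({0}) = {0,1,2}
'a' @ 1: {3,4}
'b' @ 2: {5,6,8,10}
'd' @ 3: {1,7,9}  (accept∈set)
end set {1,7,9} — state 1 in

Answer: ACCEPT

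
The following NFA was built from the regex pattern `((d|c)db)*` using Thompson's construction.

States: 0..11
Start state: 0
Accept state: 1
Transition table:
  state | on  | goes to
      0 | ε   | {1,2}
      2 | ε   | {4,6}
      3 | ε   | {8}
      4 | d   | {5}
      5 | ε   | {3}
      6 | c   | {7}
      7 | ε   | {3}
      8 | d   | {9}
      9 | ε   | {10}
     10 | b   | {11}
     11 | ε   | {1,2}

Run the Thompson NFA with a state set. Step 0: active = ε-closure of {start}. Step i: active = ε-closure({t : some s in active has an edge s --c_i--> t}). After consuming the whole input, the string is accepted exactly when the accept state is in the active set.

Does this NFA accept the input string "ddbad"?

Answer: REJECT

Derivation:
S₀ = ε-closure({0}) = {0,1,2,4,6}
'd' @ 1: {3,5,8}
'd' @ 2: {9,10}
'b' @ 3: {1,2,4,6,11}  (accept∈set)
'a' @ 4: {}  — no active states
rest 'd' ignored (set empty)
end set {} — state 1 not in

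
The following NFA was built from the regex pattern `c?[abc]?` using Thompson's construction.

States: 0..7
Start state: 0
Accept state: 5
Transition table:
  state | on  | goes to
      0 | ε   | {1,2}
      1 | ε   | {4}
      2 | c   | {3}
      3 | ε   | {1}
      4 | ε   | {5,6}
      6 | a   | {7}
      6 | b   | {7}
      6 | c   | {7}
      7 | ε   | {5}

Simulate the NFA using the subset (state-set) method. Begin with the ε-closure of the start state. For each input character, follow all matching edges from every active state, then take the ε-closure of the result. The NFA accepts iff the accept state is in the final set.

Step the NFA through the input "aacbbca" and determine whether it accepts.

start: ε-closure({0}) = {0,1,2,4,5,6}
'a' @ 1: {5,7}  ✓accept
'a' @ 2: {}  — no active states
rest 'cbbca' ignored (set empty)
end set {} — state 5 not in

Answer: REJECT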